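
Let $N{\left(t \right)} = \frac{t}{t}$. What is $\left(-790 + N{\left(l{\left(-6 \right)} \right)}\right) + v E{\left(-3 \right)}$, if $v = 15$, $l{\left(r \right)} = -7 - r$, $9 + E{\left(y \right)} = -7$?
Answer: $-1029$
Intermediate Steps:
$E{\left(y \right)} = -16$ ($E{\left(y \right)} = -9 - 7 = -16$)
$N{\left(t \right)} = 1$
$\left(-790 + N{\left(l{\left(-6 \right)} \right)}\right) + v E{\left(-3 \right)} = \left(-790 + 1\right) + 15 \left(-16\right) = -789 - 240 = -1029$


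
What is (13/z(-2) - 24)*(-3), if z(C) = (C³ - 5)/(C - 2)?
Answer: 60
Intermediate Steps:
z(C) = (-5 + C³)/(-2 + C)
(13/z(-2) - 24)*(-3) = (13/(((-5 + (-2)³)/(-2 - 2))) - 24)*(-3) = (13/(((-5 - 8)/(-4))) - 24)*(-3) = (13/((-¼*(-13))) - 24)*(-3) = (13/(13/4) - 24)*(-3) = (13*(4/13) - 24)*(-3) = (4 - 24)*(-3) = -20*(-3) = 60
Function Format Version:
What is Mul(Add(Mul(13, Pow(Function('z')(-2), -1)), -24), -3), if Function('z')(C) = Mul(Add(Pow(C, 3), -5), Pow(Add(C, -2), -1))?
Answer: 60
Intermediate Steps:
Function('z')(C) = Mul(Pow(Add(-2, C), -1), Add(-5, Pow(C, 3))) (Function('z')(C) = Mul(Add(-5, Pow(C, 3)), Pow(Add(-2, C), -1)) = Mul(Pow(Add(-2, C), -1), Add(-5, Pow(C, 3))))
Mul(Add(Mul(13, Pow(Function('z')(-2), -1)), -24), -3) = Mul(Add(Mul(13, Pow(Mul(Pow(Add(-2, -2), -1), Add(-5, Pow(-2, 3))), -1)), -24), -3) = Mul(Add(Mul(13, Pow(Mul(Pow(-4, -1), Add(-5, -8)), -1)), -24), -3) = Mul(Add(Mul(13, Pow(Mul(Rational(-1, 4), -13), -1)), -24), -3) = Mul(Add(Mul(13, Pow(Rational(13, 4), -1)), -24), -3) = Mul(Add(Mul(13, Rational(4, 13)), -24), -3) = Mul(Add(4, -24), -3) = Mul(-20, -3) = 60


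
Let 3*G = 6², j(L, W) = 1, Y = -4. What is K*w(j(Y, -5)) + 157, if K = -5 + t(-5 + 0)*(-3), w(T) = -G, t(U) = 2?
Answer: 289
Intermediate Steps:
G = 12 (G = (⅓)*6² = (⅓)*36 = 12)
w(T) = -12 (w(T) = -1*12 = -12)
K = -11 (K = -5 + 2*(-3) = -5 - 6 = -11)
K*w(j(Y, -5)) + 157 = -11*(-12) + 157 = 132 + 157 = 289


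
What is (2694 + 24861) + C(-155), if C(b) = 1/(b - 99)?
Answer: 6998969/254 ≈ 27555.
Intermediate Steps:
C(b) = 1/(-99 + b)
(2694 + 24861) + C(-155) = (2694 + 24861) + 1/(-99 - 155) = 27555 + 1/(-254) = 27555 - 1/254 = 6998969/254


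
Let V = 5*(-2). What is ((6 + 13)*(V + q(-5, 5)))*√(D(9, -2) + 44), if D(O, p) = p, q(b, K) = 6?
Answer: -76*√42 ≈ -492.54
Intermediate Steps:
V = -10
((6 + 13)*(V + q(-5, 5)))*√(D(9, -2) + 44) = ((6 + 13)*(-10 + 6))*√(-2 + 44) = (19*(-4))*√42 = -76*√42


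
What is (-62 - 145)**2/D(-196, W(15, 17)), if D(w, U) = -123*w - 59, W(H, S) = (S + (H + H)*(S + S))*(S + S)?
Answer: 42849/24049 ≈ 1.7817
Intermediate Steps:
W(H, S) = 2*S*(S + 4*H*S) (W(H, S) = (S + (2*H)*(2*S))*(2*S) = (S + 4*H*S)*(2*S) = 2*S*(S + 4*H*S))
D(w, U) = -59 - 123*w
(-62 - 145)**2/D(-196, W(15, 17)) = (-62 - 145)**2/(-59 - 123*(-196)) = (-207)**2/(-59 + 24108) = 42849/24049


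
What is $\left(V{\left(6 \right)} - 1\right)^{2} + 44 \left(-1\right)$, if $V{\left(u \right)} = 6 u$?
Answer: $1181$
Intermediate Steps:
$\left(V{\left(6 \right)} - 1\right)^{2} + 44 \left(-1\right) = \left(6 \cdot 6 - 1\right)^{2} + 44 \left(-1\right) = \left(36 - 1\right)^{2} - 44 = 35^{2} - 44 = 1225 - 44 = 1181$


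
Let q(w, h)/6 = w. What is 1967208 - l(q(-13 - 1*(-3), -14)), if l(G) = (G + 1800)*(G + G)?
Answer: 2176008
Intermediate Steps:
q(w, h) = 6*w
l(G) = 2*G*(1800 + G) (l(G) = (1800 + G)*(2*G) = 2*G*(1800 + G))
1967208 - l(q(-13 - 1*(-3), -14)) = 1967208 - 2*6*(-13 - 1*(-3))*(1800 + 6*(-13 - 1*(-3))) = 1967208 - 2*6*(-13 + 3)*(1800 + 6*(-13 + 3)) = 1967208 - 2*6*(-10)*(1800 + 6*(-10)) = 1967208 - 2*(-60)*(1800 - 60) = 1967208 - 2*(-60)*1740 = 1967208 - 1*(-208800) = 1967208 + 208800 = 2176008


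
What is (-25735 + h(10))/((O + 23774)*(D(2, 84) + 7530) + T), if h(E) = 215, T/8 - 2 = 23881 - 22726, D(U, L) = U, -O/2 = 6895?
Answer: -3190/9401093 ≈ -0.00033932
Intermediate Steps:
O = -13790 (O = -2*6895 = -13790)
T = 9256 (T = 16 + 8*(23881 - 22726) = 16 + 8*1155 = 16 + 9240 = 9256)
(-25735 + h(10))/((O + 23774)*(D(2, 84) + 7530) + T) = (-25735 + 215)/((-13790 + 23774)*(2 + 7530) + 9256) = -25520/(9984*7532 + 9256) = -25520/(75199488 + 9256) = -25520/75208744 = -25520*1/75208744 = -3190/9401093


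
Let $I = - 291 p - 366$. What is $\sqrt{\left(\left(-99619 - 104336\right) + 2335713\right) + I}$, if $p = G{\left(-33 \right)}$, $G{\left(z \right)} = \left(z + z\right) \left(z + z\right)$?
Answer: $2 \sqrt{215949} \approx 929.41$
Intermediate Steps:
$G{\left(z \right)} = 4 z^{2}$ ($G{\left(z \right)} = 2 z 2 z = 4 z^{2}$)
$p = 4356$ ($p = 4 \left(-33\right)^{2} = 4 \cdot 1089 = 4356$)
$I = -1267962$ ($I = \left(-291\right) 4356 - 366 = -1267596 - 366 = -1267962$)
$\sqrt{\left(\left(-99619 - 104336\right) + 2335713\right) + I} = \sqrt{\left(\left(-99619 - 104336\right) + 2335713\right) - 1267962} = \sqrt{\left(-203955 + 2335713\right) - 1267962} = \sqrt{2131758 - 1267962} = \sqrt{863796} = 2 \sqrt{215949}$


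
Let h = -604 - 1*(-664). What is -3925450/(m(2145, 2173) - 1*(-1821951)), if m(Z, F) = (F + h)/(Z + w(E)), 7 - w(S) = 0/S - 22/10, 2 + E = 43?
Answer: -21140510975/9812122693 ≈ -2.1545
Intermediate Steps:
E = 41 (E = -2 + 43 = 41)
h = 60 (h = -604 + 664 = 60)
w(S) = 46/5 (w(S) = 7 - (0/S - 22/10) = 7 - (0 - 22*⅒) = 7 - (0 - 11/5) = 7 - 1*(-11/5) = 7 + 11/5 = 46/5)
m(Z, F) = (60 + F)/(46/5 + Z) (m(Z, F) = (F + 60)/(Z + 46/5) = (60 + F)/(46/5 + Z))
-3925450/(m(2145, 2173) - 1*(-1821951)) = -3925450/(5*(60 + 2173)/(46 + 5*2145) - 1*(-1821951)) = -3925450/(5*2233/(46 + 10725) + 1821951) = -3925450/(5*2233/10771 + 1821951) = -3925450/(5*(1/10771)*2233 + 1821951) = -3925450/(11165/10771 + 1821951) = -3925450/19624245386/10771 = -3925450*10771/19624245386 = -21140510975/9812122693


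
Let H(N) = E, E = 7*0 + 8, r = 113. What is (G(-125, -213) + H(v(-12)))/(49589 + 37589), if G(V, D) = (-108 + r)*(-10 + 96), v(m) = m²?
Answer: 219/43589 ≈ 0.0050242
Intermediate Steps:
E = 8 (E = 0 + 8 = 8)
G(V, D) = 430 (G(V, D) = (-108 + 113)*(-10 + 96) = 5*86 = 430)
H(N) = 8
(G(-125, -213) + H(v(-12)))/(49589 + 37589) = (430 + 8)/(49589 + 37589) = 438/87178 = 438*(1/87178) = 219/43589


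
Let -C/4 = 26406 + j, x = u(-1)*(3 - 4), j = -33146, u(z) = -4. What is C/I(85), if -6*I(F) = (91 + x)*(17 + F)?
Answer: -5392/323 ≈ -16.693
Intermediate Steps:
x = 4 (x = -4*(3 - 4) = -4*(-1) = 4)
I(F) = -1615/6 - 95*F/6 (I(F) = -(91 + 4)*(17 + F)/6 = -95*(17 + F)/6 = -(1615 + 95*F)/6 = -1615/6 - 95*F/6)
C = 26960 (C = -4*(26406 - 33146) = -4*(-6740) = 26960)
C/I(85) = 26960/(-1615/6 - 95/6*85) = 26960/(-1615/6 - 8075/6) = 26960/(-1615) = 26960*(-1/1615) = -5392/323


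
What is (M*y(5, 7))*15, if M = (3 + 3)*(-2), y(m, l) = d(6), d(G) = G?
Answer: -1080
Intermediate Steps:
y(m, l) = 6
M = -12 (M = 6*(-2) = -12)
(M*y(5, 7))*15 = -12*6*15 = -72*15 = -1080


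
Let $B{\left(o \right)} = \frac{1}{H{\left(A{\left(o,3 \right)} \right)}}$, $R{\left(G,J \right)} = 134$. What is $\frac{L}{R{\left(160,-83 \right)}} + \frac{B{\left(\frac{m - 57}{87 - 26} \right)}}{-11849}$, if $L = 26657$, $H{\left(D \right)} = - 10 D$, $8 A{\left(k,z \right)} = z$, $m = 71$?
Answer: $\frac{4737882431}{23816490} \approx 198.93$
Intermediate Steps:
$A{\left(k,z \right)} = \frac{z}{8}$
$B{\left(o \right)} = - \frac{4}{15}$ ($B{\left(o \right)} = \frac{1}{\left(-10\right) \frac{1}{8} \cdot 3} = \frac{1}{\left(-10\right) \frac{3}{8}} = \frac{1}{- \frac{15}{4}} = - \frac{4}{15}$)
$\frac{L}{R{\left(160,-83 \right)}} + \frac{B{\left(\frac{m - 57}{87 - 26} \right)}}{-11849} = \frac{26657}{134} - \frac{4}{15 \left(-11849\right)} = 26657 \cdot \frac{1}{134} - - \frac{4}{177735} = \frac{26657}{134} + \frac{4}{177735} = \frac{4737882431}{23816490}$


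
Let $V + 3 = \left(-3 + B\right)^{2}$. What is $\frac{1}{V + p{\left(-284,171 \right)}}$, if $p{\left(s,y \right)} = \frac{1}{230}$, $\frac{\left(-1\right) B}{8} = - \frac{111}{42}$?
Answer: $\frac{11270}{3675909} \approx 0.0030659$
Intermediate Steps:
$B = \frac{148}{7}$ ($B = - 8 \left(- \frac{111}{42}\right) = - 8 \left(\left(-111\right) \frac{1}{42}\right) = \left(-8\right) \left(- \frac{37}{14}\right) = \frac{148}{7} \approx 21.143$)
$p{\left(s,y \right)} = \frac{1}{230}$
$V = \frac{15982}{49}$ ($V = -3 + \left(-3 + \frac{148}{7}\right)^{2} = -3 + \left(\frac{127}{7}\right)^{2} = -3 + \frac{16129}{49} = \frac{15982}{49} \approx 326.16$)
$\frac{1}{V + p{\left(-284,171 \right)}} = \frac{1}{\frac{15982}{49} + \frac{1}{230}} = \frac{1}{\frac{3675909}{11270}} = \frac{11270}{3675909}$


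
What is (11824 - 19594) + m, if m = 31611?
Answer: 23841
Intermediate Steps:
(11824 - 19594) + m = (11824 - 19594) + 31611 = -7770 + 31611 = 23841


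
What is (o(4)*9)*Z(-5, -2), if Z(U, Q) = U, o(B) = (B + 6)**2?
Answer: -4500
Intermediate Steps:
o(B) = (6 + B)**2
(o(4)*9)*Z(-5, -2) = ((6 + 4)**2*9)*(-5) = (10**2*9)*(-5) = (100*9)*(-5) = 900*(-5) = -4500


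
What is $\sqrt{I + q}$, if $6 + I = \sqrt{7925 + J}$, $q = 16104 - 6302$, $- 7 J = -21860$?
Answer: $\frac{\sqrt{480004 + 7 \sqrt{541345}}}{7} \approx 99.504$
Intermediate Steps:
$J = \frac{21860}{7}$ ($J = \left(- \frac{1}{7}\right) \left(-21860\right) = \frac{21860}{7} \approx 3122.9$)
$q = 9802$
$I = -6 + \frac{\sqrt{541345}}{7}$ ($I = -6 + \sqrt{7925 + \frac{21860}{7}} = -6 + \sqrt{\frac{77335}{7}} = -6 + \frac{\sqrt{541345}}{7} \approx 99.109$)
$\sqrt{I + q} = \sqrt{\left(-6 + \frac{\sqrt{541345}}{7}\right) + 9802} = \sqrt{9796 + \frac{\sqrt{541345}}{7}}$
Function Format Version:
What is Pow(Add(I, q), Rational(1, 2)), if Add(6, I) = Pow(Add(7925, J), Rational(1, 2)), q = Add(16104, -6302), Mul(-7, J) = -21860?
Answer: Mul(Rational(1, 7), Pow(Add(480004, Mul(7, Pow(541345, Rational(1, 2)))), Rational(1, 2))) ≈ 99.504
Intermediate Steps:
J = Rational(21860, 7) (J = Mul(Rational(-1, 7), -21860) = Rational(21860, 7) ≈ 3122.9)
q = 9802
I = Add(-6, Mul(Rational(1, 7), Pow(541345, Rational(1, 2)))) (I = Add(-6, Pow(Add(7925, Rational(21860, 7)), Rational(1, 2))) = Add(-6, Pow(Rational(77335, 7), Rational(1, 2))) = Add(-6, Mul(Rational(1, 7), Pow(541345, Rational(1, 2)))) ≈ 99.109)
Pow(Add(I, q), Rational(1, 2)) = Pow(Add(Add(-6, Mul(Rational(1, 7), Pow(541345, Rational(1, 2)))), 9802), Rational(1, 2)) = Pow(Add(9796, Mul(Rational(1, 7), Pow(541345, Rational(1, 2)))), Rational(1, 2))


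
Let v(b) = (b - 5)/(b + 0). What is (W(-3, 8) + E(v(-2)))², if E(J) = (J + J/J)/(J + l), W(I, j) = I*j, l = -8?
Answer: 625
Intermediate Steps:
v(b) = (-5 + b)/b
E(J) = (1 + J)/(-8 + J) (E(J) = (J + J/J)/(J - 8) = (J + 1)/(-8 + J) = (1 + J)/(-8 + J))
(W(-3, 8) + E(v(-2)))² = (-3*8 + (1 + (-5 - 2)/(-2))/(-8 + (-5 - 2)/(-2)))² = (-24 + (1 - ½*(-7))/(-8 - ½*(-7)))² = (-24 + (1 + 7/2)/(-8 + 7/2))² = (-24 + (9/2)/(-9/2))² = (-24 - 2/9*9/2)² = (-24 - 1)² = (-25)² = 625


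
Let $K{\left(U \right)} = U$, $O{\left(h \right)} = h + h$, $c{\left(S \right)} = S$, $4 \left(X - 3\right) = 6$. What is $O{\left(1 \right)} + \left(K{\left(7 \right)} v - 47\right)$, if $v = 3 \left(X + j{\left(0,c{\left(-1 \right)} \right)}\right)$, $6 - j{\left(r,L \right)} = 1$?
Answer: $\frac{309}{2} \approx 154.5$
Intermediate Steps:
$X = \frac{9}{2}$ ($X = 3 + \frac{1}{4} \cdot 6 = 3 + \frac{3}{2} = \frac{9}{2} \approx 4.5$)
$j{\left(r,L \right)} = 5$ ($j{\left(r,L \right)} = 6 - 1 = 5$)
$O{\left(h \right)} = 2 h$
$v = \frac{57}{2}$ ($v = 3 \left(\frac{9}{2} + 5\right) = 3 \cdot \frac{19}{2} = \frac{57}{2} \approx 28.5$)
$O{\left(1 \right)} + \left(K{\left(7 \right)} v - 47\right) = 2 \cdot 1 + \left(7 \cdot \frac{57}{2} - 47\right) = 2 + \left(\frac{399}{2} - 47\right) = 2 + \frac{305}{2} = \frac{309}{2}$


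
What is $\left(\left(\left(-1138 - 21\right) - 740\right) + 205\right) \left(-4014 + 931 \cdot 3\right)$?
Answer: $2068374$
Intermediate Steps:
$\left(\left(\left(-1138 - 21\right) - 740\right) + 205\right) \left(-4014 + 931 \cdot 3\right) = \left(\left(-1159 - 740\right) + 205\right) \left(-4014 + 2793\right) = \left(-1899 + 205\right) \left(-1221\right) = \left(-1694\right) \left(-1221\right) = 2068374$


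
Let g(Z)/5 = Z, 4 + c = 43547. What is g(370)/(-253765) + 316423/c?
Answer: 16043305609/2209937879 ≈ 7.2596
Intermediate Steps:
c = 43543 (c = -4 + 43547 = 43543)
g(Z) = 5*Z
g(370)/(-253765) + 316423/c = (5*370)/(-253765) + 316423/43543 = 1850*(-1/253765) + 316423*(1/43543) = -370/50753 + 316423/43543 = 16043305609/2209937879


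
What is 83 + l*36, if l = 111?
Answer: 4079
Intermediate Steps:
83 + l*36 = 83 + 111*36 = 83 + 3996 = 4079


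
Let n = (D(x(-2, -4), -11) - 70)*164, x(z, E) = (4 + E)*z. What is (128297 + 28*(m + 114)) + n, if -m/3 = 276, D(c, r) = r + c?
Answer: 95021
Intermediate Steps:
x(z, E) = z*(4 + E)
D(c, r) = c + r
m = -828 (m = -3*276 = -828)
n = -13284 (n = ((-2*(4 - 4) - 11) - 70)*164 = ((-2*0 - 11) - 70)*164 = ((0 - 11) - 70)*164 = (-11 - 70)*164 = -81*164 = -13284)
(128297 + 28*(m + 114)) + n = (128297 + 28*(-828 + 114)) - 13284 = (128297 + 28*(-714)) - 13284 = (128297 - 19992) - 13284 = 108305 - 13284 = 95021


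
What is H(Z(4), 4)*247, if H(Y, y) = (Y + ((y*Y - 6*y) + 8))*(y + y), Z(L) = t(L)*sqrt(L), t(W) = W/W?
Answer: -11856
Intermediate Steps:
t(W) = 1
Z(L) = sqrt(L) (Z(L) = 1*sqrt(L) = sqrt(L))
H(Y, y) = 2*y*(8 + Y - 6*y + Y*y) (H(Y, y) = (Y + ((Y*y - 6*y) + 8))*(2*y) = (Y + ((-6*y + Y*y) + 8))*(2*y) = (Y + (8 - 6*y + Y*y))*(2*y) = (8 + Y - 6*y + Y*y)*(2*y) = 2*y*(8 + Y - 6*y + Y*y))
H(Z(4), 4)*247 = (2*4*(8 + sqrt(4) - 6*4 + sqrt(4)*4))*247 = (2*4*(8 + 2 - 24 + 2*4))*247 = (2*4*(8 + 2 - 24 + 8))*247 = (2*4*(-6))*247 = -48*247 = -11856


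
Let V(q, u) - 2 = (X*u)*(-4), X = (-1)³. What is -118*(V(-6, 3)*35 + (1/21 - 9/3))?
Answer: -1206904/21 ≈ -57472.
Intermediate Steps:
X = -1
V(q, u) = 2 + 4*u (V(q, u) = 2 - u*(-4) = 2 + 4*u)
-118*(V(-6, 3)*35 + (1/21 - 9/3)) = -118*((2 + 4*3)*35 + (1/21 - 9/3)) = -118*((2 + 12)*35 + (1*(1/21) - 9*⅓)) = -118*(14*35 + (1/21 - 3)) = -118*(490 - 62/21) = -118*10228/21 = -1206904/21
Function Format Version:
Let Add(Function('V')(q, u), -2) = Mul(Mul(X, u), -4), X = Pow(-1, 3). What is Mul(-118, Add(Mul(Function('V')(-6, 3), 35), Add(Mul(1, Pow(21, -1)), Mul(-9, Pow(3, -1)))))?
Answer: Rational(-1206904, 21) ≈ -57472.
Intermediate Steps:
X = -1
Function('V')(q, u) = Add(2, Mul(4, u)) (Function('V')(q, u) = Add(2, Mul(Mul(-1, u), -4)) = Add(2, Mul(4, u)))
Mul(-118, Add(Mul(Function('V')(-6, 3), 35), Add(Mul(1, Pow(21, -1)), Mul(-9, Pow(3, -1))))) = Mul(-118, Add(Mul(Add(2, Mul(4, 3)), 35), Add(Mul(1, Pow(21, -1)), Mul(-9, Pow(3, -1))))) = Mul(-118, Add(Mul(Add(2, 12), 35), Add(Mul(1, Rational(1, 21)), Mul(-9, Rational(1, 3))))) = Mul(-118, Add(Mul(14, 35), Add(Rational(1, 21), -3))) = Mul(-118, Add(490, Rational(-62, 21))) = Mul(-118, Rational(10228, 21)) = Rational(-1206904, 21)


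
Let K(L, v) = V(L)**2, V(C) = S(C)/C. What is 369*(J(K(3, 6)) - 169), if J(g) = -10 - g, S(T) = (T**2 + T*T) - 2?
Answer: -76547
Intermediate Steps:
S(T) = -2 + 2*T**2 (S(T) = (T**2 + T**2) - 2 = 2*T**2 - 2 = -2 + 2*T**2)
V(C) = (-2 + 2*C**2)/C
K(L, v) = (-2/L + 2*L)**2
369*(J(K(3, 6)) - 169) = 369*((-10 - 4*(-1 + 3**2)**2/3**2) - 169) = 369*((-10 - 4*(-1 + 9)**2/9) - 169) = 369*((-10 - 4*8**2/9) - 169) = 369*((-10 - 4*64/9) - 169) = 369*((-10 - 1*256/9) - 169) = 369*((-10 - 256/9) - 169) = 369*(-346/9 - 169) = 369*(-1867/9) = -76547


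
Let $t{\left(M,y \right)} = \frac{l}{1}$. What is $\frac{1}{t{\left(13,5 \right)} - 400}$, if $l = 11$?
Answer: $- \frac{1}{389} \approx -0.0025707$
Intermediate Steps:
$t{\left(M,y \right)} = 11$ ($t{\left(M,y \right)} = \frac{11}{1} = 11 \cdot 1 = 11$)
$\frac{1}{t{\left(13,5 \right)} - 400} = \frac{1}{11 - 400} = \frac{1}{-389} = - \frac{1}{389}$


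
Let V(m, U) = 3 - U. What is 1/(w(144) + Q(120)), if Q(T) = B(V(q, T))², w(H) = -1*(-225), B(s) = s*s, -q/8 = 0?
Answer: 1/187388946 ≈ 5.3365e-9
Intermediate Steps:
q = 0 (q = -8*0 = 0)
B(s) = s²
w(H) = 225
Q(T) = (3 - T)⁴ (Q(T) = ((3 - T)²)² = (3 - T)⁴)
1/(w(144) + Q(120)) = 1/(225 + (-3 + 120)⁴) = 1/(225 + 117⁴) = 1/(225 + 187388721) = 1/187388946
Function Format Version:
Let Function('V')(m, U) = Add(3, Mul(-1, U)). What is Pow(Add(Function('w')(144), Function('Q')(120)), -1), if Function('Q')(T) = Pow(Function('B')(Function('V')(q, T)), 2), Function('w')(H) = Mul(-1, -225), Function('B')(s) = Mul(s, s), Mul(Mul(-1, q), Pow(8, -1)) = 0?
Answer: Rational(1, 187388946) ≈ 5.3365e-9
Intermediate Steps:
q = 0 (q = Mul(-8, 0) = 0)
Function('B')(s) = Pow(s, 2)
Function('w')(H) = 225
Function('Q')(T) = Pow(Add(3, Mul(-1, T)), 4) (Function('Q')(T) = Pow(Pow(Add(3, Mul(-1, T)), 2), 2) = Pow(Add(3, Mul(-1, T)), 4))
Pow(Add(Function('w')(144), Function('Q')(120)), -1) = Pow(Add(225, Pow(Add(-3, 120), 4)), -1) = Pow(Add(225, Pow(117, 4)), -1) = Pow(Add(225, 187388721), -1) = Pow(187388946, -1) = Rational(1, 187388946)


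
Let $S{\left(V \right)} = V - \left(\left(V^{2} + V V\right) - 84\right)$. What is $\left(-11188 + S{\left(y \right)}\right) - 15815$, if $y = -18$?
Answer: $-27585$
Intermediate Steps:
$S{\left(V \right)} = 84 + V - 2 V^{2}$ ($S{\left(V \right)} = V - \left(\left(V^{2} + V^{2}\right) - 84\right) = V - \left(2 V^{2} - 84\right) = V - \left(-84 + 2 V^{2}\right) = 84 + V - 2 V^{2}$)
$\left(-11188 + S{\left(y \right)}\right) - 15815 = \left(-11188 - \left(-66 + 648\right)\right) - 15815 = \left(-11188 - 582\right) - 15815 = -11770 - 15815 = -27585$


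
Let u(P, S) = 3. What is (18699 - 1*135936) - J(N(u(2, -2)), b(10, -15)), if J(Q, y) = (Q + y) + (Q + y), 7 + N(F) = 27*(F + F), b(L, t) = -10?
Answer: -117527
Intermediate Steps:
N(F) = -7 + 54*F (N(F) = -7 + 27*(F + F) = -7 + 27*(2*F) = -7 + 54*F)
J(Q, y) = 2*Q + 2*y
(18699 - 1*135936) - J(N(u(2, -2)), b(10, -15)) = (18699 - 1*135936) - (2*(-7 + 54*3) + 2*(-10)) = (18699 - 135936) - (2*(-7 + 162) - 20) = -117237 - (2*155 - 20) = -117237 - (310 - 20) = -117237 - 1*290 = -117237 - 290 = -117527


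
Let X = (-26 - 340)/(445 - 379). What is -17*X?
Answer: 1037/11 ≈ 94.273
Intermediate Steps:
X = -61/11 (X = -366/66 = -366*1/66 = -61/11 ≈ -5.5455)
-17*X = -17*(-61/11) = 1037/11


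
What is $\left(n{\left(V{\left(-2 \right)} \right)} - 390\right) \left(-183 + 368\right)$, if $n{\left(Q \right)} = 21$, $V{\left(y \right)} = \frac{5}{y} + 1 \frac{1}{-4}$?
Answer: $-68265$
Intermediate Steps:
$V{\left(y \right)} = - \frac{1}{4} + \frac{5}{y}$ ($V{\left(y \right)} = \frac{5}{y} + 1 \left(- \frac{1}{4}\right) = \frac{5}{y} - \frac{1}{4} = - \frac{1}{4} + \frac{5}{y}$)
$\left(n{\left(V{\left(-2 \right)} \right)} - 390\right) \left(-183 + 368\right) = \left(21 - 390\right) \left(-183 + 368\right) = \left(-369\right) 185 = -68265$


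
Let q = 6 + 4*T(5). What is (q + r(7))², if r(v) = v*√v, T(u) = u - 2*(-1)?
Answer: 1499 + 476*√7 ≈ 2758.4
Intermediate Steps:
T(u) = 2 + u (T(u) = u + 2 = 2 + u)
r(v) = v^(3/2)
q = 34 (q = 6 + 4*(2 + 5) = 6 + 4*7 = 6 + 28 = 34)
(q + r(7))² = (34 + 7^(3/2))² = (34 + 7*√7)²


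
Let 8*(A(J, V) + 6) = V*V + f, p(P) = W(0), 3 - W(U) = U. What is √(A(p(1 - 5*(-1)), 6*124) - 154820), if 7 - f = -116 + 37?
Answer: I*√342493/2 ≈ 292.61*I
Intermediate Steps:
f = 86 (f = 7 - (-116 + 37) = 7 - 1*(-79) = 7 + 79 = 86)
W(U) = 3 - U
p(P) = 3 (p(P) = 3 - 1*0 = 3 + 0 = 3)
A(J, V) = 19/4 + V²/8 (A(J, V) = -6 + (V*V + 86)/8 = -6 + (V² + 86)/8 = -6 + (86 + V²)/8 = -6 + (43/4 + V²/8) = 19/4 + V²/8)
√(A(p(1 - 5*(-1)), 6*124) - 154820) = √((19/4 + (6*124)²/8) - 154820) = √((19/4 + (⅛)*744²) - 154820) = √((19/4 + (⅛)*553536) - 154820) = √((19/4 + 69192) - 154820) = √(276787/4 - 154820) = √(-342493/4) = I*√342493/2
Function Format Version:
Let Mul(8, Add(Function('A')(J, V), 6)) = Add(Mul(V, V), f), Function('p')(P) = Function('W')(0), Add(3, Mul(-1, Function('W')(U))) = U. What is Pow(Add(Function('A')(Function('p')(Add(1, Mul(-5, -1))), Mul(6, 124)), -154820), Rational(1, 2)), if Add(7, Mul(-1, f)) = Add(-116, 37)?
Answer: Mul(Rational(1, 2), I, Pow(342493, Rational(1, 2))) ≈ Mul(292.61, I)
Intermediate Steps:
f = 86 (f = Add(7, Mul(-1, Add(-116, 37))) = Add(7, Mul(-1, -79)) = Add(7, 79) = 86)
Function('W')(U) = Add(3, Mul(-1, U))
Function('p')(P) = 3 (Function('p')(P) = Add(3, Mul(-1, 0)) = Add(3, 0) = 3)
Function('A')(J, V) = Add(Rational(19, 4), Mul(Rational(1, 8), Pow(V, 2))) (Function('A')(J, V) = Add(-6, Mul(Rational(1, 8), Add(Mul(V, V), 86))) = Add(-6, Mul(Rational(1, 8), Add(Pow(V, 2), 86))) = Add(-6, Mul(Rational(1, 8), Add(86, Pow(V, 2)))) = Add(-6, Add(Rational(43, 4), Mul(Rational(1, 8), Pow(V, 2)))) = Add(Rational(19, 4), Mul(Rational(1, 8), Pow(V, 2))))
Pow(Add(Function('A')(Function('p')(Add(1, Mul(-5, -1))), Mul(6, 124)), -154820), Rational(1, 2)) = Pow(Add(Add(Rational(19, 4), Mul(Rational(1, 8), Pow(Mul(6, 124), 2))), -154820), Rational(1, 2)) = Pow(Add(Add(Rational(19, 4), Mul(Rational(1, 8), Pow(744, 2))), -154820), Rational(1, 2)) = Pow(Add(Add(Rational(19, 4), Mul(Rational(1, 8), 553536)), -154820), Rational(1, 2)) = Pow(Add(Add(Rational(19, 4), 69192), -154820), Rational(1, 2)) = Pow(Add(Rational(276787, 4), -154820), Rational(1, 2)) = Pow(Rational(-342493, 4), Rational(1, 2)) = Mul(Rational(1, 2), I, Pow(342493, Rational(1, 2)))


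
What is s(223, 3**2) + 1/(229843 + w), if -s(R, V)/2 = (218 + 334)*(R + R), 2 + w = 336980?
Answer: -279093591263/566821 ≈ -4.9238e+5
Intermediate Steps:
w = 336978 (w = -2 + 336980 = 336978)
s(R, V) = -2208*R (s(R, V) = -2*(218 + 334)*(R + R) = -1104*2*R = -2208*R)
s(223, 3**2) + 1/(229843 + w) = -2208*223 + 1/(229843 + 336978) = -492384 + 1/566821 = -279093591263/566821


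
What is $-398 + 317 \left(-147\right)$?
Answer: $-46997$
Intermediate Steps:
$-398 + 317 \left(-147\right) = -398 - 46599 = -46997$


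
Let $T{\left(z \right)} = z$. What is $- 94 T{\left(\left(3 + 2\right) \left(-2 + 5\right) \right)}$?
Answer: $-1410$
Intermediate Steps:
$- 94 T{\left(\left(3 + 2\right) \left(-2 + 5\right) \right)} = - 94 \left(3 + 2\right) \left(-2 + 5\right) = - 94 \cdot 5 \cdot 3 = \left(-94\right) 15 = -1410$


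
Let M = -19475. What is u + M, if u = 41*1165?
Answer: 28290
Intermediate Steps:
u = 47765
u + M = 47765 - 19475 = 28290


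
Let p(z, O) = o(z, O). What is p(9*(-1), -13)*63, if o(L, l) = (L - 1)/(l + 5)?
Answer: 315/4 ≈ 78.750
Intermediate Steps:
o(L, l) = (-1 + L)/(5 + l)
p(z, O) = (-1 + z)/(5 + O)
p(9*(-1), -13)*63 = ((-1 + 9*(-1))/(5 - 13))*63 = ((-1 - 9)/(-8))*63 = -1/8*(-10)*63 = (5/4)*63 = 315/4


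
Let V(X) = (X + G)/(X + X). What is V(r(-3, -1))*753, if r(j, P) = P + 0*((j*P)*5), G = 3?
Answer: -753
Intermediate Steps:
r(j, P) = P (r(j, P) = P + 0*((P*j)*5) = P + 0*(5*P*j) = P + 0 = P)
V(X) = (3 + X)/(2*X) (V(X) = (X + 3)/(X + X) = (3 + X)/((2*X)) = (3 + X)*(1/(2*X)) = (3 + X)/(2*X))
V(r(-3, -1))*753 = ((½)*(3 - 1)/(-1))*753 = ((½)*(-1)*2)*753 = -1*753 = -753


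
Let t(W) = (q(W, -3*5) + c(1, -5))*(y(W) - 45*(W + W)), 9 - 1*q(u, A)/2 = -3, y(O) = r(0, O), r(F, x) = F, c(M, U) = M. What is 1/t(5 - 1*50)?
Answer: 1/101250 ≈ 9.8765e-6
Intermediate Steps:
y(O) = 0
q(u, A) = 24 (q(u, A) = 18 - 2*(-3) = 18 + 6 = 24)
t(W) = -2250*W (t(W) = (24 + 1)*(0 - 45*(W + W)) = 25*(0 - 90*W) = 25*(-90*W) = -2250*W)
1/t(5 - 1*50) = 1/(-2250*(5 - 1*50)) = 1/(-2250*(5 - 50)) = 1/(-2250*(-45)) = 1/101250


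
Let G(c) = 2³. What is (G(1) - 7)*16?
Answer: 16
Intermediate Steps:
G(c) = 8
(G(1) - 7)*16 = (8 - 7)*16 = 1*16 = 16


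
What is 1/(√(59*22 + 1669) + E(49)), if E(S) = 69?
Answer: 1/26 - √2967/1794 ≈ 0.0080991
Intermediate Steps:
1/(√(59*22 + 1669) + E(49)) = 1/(√(59*22 + 1669) + 69) = 1/(√(1298 + 1669) + 69) = 1/(√2967 + 69) = 1/(69 + √2967)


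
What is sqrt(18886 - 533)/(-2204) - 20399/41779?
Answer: -20399/41779 - sqrt(18353)/2204 ≈ -0.54973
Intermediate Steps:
sqrt(18886 - 533)/(-2204) - 20399/41779 = sqrt(18353)*(-1/2204) - 20399*1/41779 = -sqrt(18353)/2204 - 20399/41779 = -20399/41779 - sqrt(18353)/2204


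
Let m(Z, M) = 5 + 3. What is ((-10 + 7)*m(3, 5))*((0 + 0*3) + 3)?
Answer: -72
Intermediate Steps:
m(Z, M) = 8
((-10 + 7)*m(3, 5))*((0 + 0*3) + 3) = ((-10 + 7)*8)*((0 + 0*3) + 3) = (-3*8)*((0 + 0) + 3) = -24*(0 + 3) = -24*3 = -72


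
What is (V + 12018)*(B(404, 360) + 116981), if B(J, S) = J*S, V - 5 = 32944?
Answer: 11800285107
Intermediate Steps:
V = 32949 (V = 5 + 32944 = 32949)
(V + 12018)*(B(404, 360) + 116981) = (32949 + 12018)*(404*360 + 116981) = 44967*(145440 + 116981) = 44967*262421 = 11800285107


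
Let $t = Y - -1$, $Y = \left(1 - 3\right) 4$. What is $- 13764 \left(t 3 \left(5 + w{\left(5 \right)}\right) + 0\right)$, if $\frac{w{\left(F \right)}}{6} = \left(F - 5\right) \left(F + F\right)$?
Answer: $1445220$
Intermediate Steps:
$Y = -8$ ($Y = \left(-2\right) 4 = -8$)
$t = -7$ ($t = -8 - -1 = -8 + 1 = -7$)
$w{\left(F \right)} = 12 F \left(-5 + F\right)$ ($w{\left(F \right)} = 6 \left(F - 5\right) \left(F + F\right) = 6 \left(-5 + F\right) 2 F = 6 \cdot 2 F \left(-5 + F\right) = 12 F \left(-5 + F\right)$)
$- 13764 \left(t 3 \left(5 + w{\left(5 \right)}\right) + 0\right) = - 13764 \left(- 7 \cdot 3 \left(5 + 12 \cdot 5 \left(-5 + 5\right)\right) + 0\right) = - 13764 \left(- 7 \cdot 3 \left(5 + 12 \cdot 5 \cdot 0\right) + 0\right) = - 13764 \left(- 7 \cdot 3 \left(5 + 0\right) + 0\right) = - 13764 \left(- 7 \cdot 3 \cdot 5 + 0\right) = - 13764 \left(\left(-7\right) 15 + 0\right) = - 13764 \left(-105 + 0\right) = \left(-13764\right) \left(-105\right) = 1445220$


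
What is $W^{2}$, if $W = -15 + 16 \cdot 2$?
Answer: $289$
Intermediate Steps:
$W = 17$ ($W = -15 + 32 = 17$)
$W^{2} = 17^{2} = 289$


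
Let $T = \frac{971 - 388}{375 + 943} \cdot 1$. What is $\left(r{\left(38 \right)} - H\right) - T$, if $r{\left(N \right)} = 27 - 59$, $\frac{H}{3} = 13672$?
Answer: $- \frac{54101847}{1318} \approx -41048.0$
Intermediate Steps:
$H = 41016$ ($H = 3 \cdot 13672 = 41016$)
$r{\left(N \right)} = -32$
$T = \frac{583}{1318}$ ($T = \frac{583}{1318} \cdot 1 = \frac{583}{1318} \approx 0.44234$)
$\left(r{\left(38 \right)} - H\right) - T = \left(-32 - 41016\right) - \frac{583}{1318} = -41048 - \frac{583}{1318} = - \frac{54101847}{1318}$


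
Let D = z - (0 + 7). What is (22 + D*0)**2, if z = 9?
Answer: 484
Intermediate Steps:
D = 2 (D = 9 - (0 + 7) = 9 - 1*7 = 9 - 7 = 2)
(22 + D*0)**2 = (22 + 2*0)**2 = (22 + 0)**2 = 22**2 = 484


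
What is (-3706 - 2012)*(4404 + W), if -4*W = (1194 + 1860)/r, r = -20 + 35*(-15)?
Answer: -13728594933/545 ≈ -2.5190e+7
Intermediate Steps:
r = -545 (r = -20 - 525 = -545)
W = 1527/1090 (W = -(1194 + 1860)/(4*(-545)) = -1527*(-1)/(2*545) = -¼*(-3054/545) = 1527/1090 ≈ 1.4009)
(-3706 - 2012)*(4404 + W) = (-3706 - 2012)*(4404 + 1527/1090) = -5718*4801887/1090 = -13728594933/545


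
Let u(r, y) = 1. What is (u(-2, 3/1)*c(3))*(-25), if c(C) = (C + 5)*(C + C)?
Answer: -1200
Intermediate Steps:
c(C) = 2*C*(5 + C) (c(C) = (5 + C)*(2*C) = 2*C*(5 + C))
(u(-2, 3/1)*c(3))*(-25) = (1*(2*3*(5 + 3)))*(-25) = (1*(2*3*8))*(-25) = (1*48)*(-25) = 48*(-25) = -1200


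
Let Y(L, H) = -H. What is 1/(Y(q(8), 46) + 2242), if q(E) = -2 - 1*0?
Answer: 1/2196 ≈ 0.00045537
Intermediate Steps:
q(E) = -2 (q(E) = -2 + 0 = -2)
1/(Y(q(8), 46) + 2242) = 1/(-1*46 + 2242) = 1/(-46 + 2242) = 1/2196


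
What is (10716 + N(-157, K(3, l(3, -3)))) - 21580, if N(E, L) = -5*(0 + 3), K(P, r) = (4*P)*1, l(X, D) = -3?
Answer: -10879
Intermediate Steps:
K(P, r) = 4*P
N(E, L) = -15 (N(E, L) = -5*3 = -15)
(10716 + N(-157, K(3, l(3, -3)))) - 21580 = (10716 - 15) - 21580 = 10701 - 21580 = -10879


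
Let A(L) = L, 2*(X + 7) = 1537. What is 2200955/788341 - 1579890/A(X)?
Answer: -2487632070515/1200643343 ≈ -2071.9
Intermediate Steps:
X = 1523/2 (X = -7 + (1/2)*1537 = -7 + 1537/2 = 1523/2 ≈ 761.50)
2200955/788341 - 1579890/A(X) = 2200955/788341 - 1579890/1523/2 = 2200955*(1/788341) - 1579890*2/1523 = 2200955/788341 - 3159780/1523 = -2487632070515/1200643343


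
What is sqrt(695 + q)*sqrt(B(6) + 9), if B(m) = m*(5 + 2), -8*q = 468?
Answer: sqrt(129846)/2 ≈ 180.17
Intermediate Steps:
q = -117/2 (q = -1/8*468 = -117/2 ≈ -58.500)
B(m) = 7*m (B(m) = m*7 = 7*m)
sqrt(695 + q)*sqrt(B(6) + 9) = sqrt(695 - 117/2)*sqrt(7*6 + 9) = sqrt(1273/2)*sqrt(42 + 9) = (sqrt(2546)/2)*sqrt(51) = sqrt(129846)/2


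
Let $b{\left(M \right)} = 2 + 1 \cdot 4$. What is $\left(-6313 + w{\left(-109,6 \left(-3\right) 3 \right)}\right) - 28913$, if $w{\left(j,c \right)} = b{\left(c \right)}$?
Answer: $-35220$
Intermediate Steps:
$b{\left(M \right)} = 6$ ($b{\left(M \right)} = 2 + 4 = 6$)
$w{\left(j,c \right)} = 6$
$\left(-6313 + w{\left(-109,6 \left(-3\right) 3 \right)}\right) - 28913 = \left(-6313 + 6\right) - 28913 = -6307 - 28913 = -35220$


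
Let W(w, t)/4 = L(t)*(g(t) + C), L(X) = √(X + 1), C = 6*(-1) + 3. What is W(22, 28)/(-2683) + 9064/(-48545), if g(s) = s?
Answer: -9064/48545 - 100*√29/2683 ≈ -0.38743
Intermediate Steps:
C = -3 (C = -6 + 3 = -3)
L(X) = √(1 + X)
W(w, t) = 4*√(1 + t)*(-3 + t) (W(w, t) = 4*(√(1 + t)*(t - 3)) = 4*(√(1 + t)*(-3 + t)) = 4*√(1 + t)*(-3 + t))
W(22, 28)/(-2683) + 9064/(-48545) = (4*√(1 + 28)*(-3 + 28))/(-2683) + 9064/(-48545) = (4*√29*25)*(-1/2683) + 9064*(-1/48545) = (100*√29)*(-1/2683) - 9064/48545 = -100*√29/2683 - 9064/48545 = -9064/48545 - 100*√29/2683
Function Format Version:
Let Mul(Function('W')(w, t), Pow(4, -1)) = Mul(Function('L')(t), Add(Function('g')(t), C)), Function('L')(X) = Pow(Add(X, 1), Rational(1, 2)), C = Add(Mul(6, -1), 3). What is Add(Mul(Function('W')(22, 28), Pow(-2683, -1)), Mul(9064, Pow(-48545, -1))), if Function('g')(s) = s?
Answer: Add(Rational(-9064, 48545), Mul(Rational(-100, 2683), Pow(29, Rational(1, 2)))) ≈ -0.38743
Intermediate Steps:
C = -3 (C = Add(-6, 3) = -3)
Function('L')(X) = Pow(Add(1, X), Rational(1, 2))
Function('W')(w, t) = Mul(4, Pow(Add(1, t), Rational(1, 2)), Add(-3, t)) (Function('W')(w, t) = Mul(4, Mul(Pow(Add(1, t), Rational(1, 2)), Add(t, -3))) = Mul(4, Mul(Pow(Add(1, t), Rational(1, 2)), Add(-3, t))) = Mul(4, Pow(Add(1, t), Rational(1, 2)), Add(-3, t)))
Add(Mul(Function('W')(22, 28), Pow(-2683, -1)), Mul(9064, Pow(-48545, -1))) = Add(Mul(Mul(4, Pow(Add(1, 28), Rational(1, 2)), Add(-3, 28)), Pow(-2683, -1)), Mul(9064, Pow(-48545, -1))) = Add(Mul(Mul(4, Pow(29, Rational(1, 2)), 25), Rational(-1, 2683)), Mul(9064, Rational(-1, 48545))) = Add(Mul(Mul(100, Pow(29, Rational(1, 2))), Rational(-1, 2683)), Rational(-9064, 48545)) = Add(Mul(Rational(-100, 2683), Pow(29, Rational(1, 2))), Rational(-9064, 48545)) = Add(Rational(-9064, 48545), Mul(Rational(-100, 2683), Pow(29, Rational(1, 2))))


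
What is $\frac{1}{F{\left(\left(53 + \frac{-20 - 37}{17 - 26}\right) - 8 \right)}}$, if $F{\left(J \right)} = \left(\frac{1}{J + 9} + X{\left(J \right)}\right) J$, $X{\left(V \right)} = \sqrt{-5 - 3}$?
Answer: $\frac{1629}{40362938} - \frac{98283 i \sqrt{2}}{20181469} \approx 4.0359 \cdot 10^{-5} - 0.0068872 i$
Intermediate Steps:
$X{\left(V \right)} = 2 i \sqrt{2}$ ($X{\left(V \right)} = \sqrt{-8} = 2 i \sqrt{2}$)
$F{\left(J \right)} = J \left(\frac{1}{9 + J} + 2 i \sqrt{2}\right)$ ($F{\left(J \right)} = \left(\frac{1}{J + 9} + 2 i \sqrt{2}\right) J = \left(\frac{1}{9 + J} + 2 i \sqrt{2}\right) J = J \left(\frac{1}{9 + J} + 2 i \sqrt{2}\right)$)
$\frac{1}{F{\left(\left(53 + \frac{-20 - 37}{17 - 26}\right) - 8 \right)}} = \frac{1}{\left(\left(53 + \frac{-20 - 37}{17 - 26}\right) - 8\right) \frac{1}{9 + \left(\left(53 + \frac{-20 - 37}{17 - 26}\right) - 8\right)} \left(1 + 18 i \sqrt{2} + 2 i \left(\left(53 + \frac{-20 - 37}{17 - 26}\right) - 8\right) \sqrt{2}\right)} = \frac{1}{\left(\left(53 - \frac{57}{-9}\right) - 8\right) \frac{1}{9 + \left(\left(53 - \frac{57}{-9}\right) - 8\right)} \left(1 + 18 i \sqrt{2} + 2 i \left(\left(53 - \frac{57}{-9}\right) - 8\right) \sqrt{2}\right)} = \frac{1}{\left(\left(53 - - \frac{19}{3}\right) - 8\right) \frac{1}{9 + \left(\left(53 - - \frac{19}{3}\right) - 8\right)} \left(1 + 18 i \sqrt{2} + 2 i \left(\left(53 - - \frac{19}{3}\right) - 8\right) \sqrt{2}\right)} = \frac{1}{\left(\left(53 + \frac{19}{3}\right) - 8\right) \frac{1}{9 + \left(\left(53 + \frac{19}{3}\right) - 8\right)} \left(1 + 18 i \sqrt{2} + 2 i \left(\left(53 + \frac{19}{3}\right) - 8\right) \sqrt{2}\right)} = \frac{1}{\left(\frac{178}{3} - 8\right) \frac{1}{9 + \left(\frac{178}{3} - 8\right)} \left(1 + 18 i \sqrt{2} + 2 i \left(\frac{178}{3} - 8\right) \sqrt{2}\right)} = \frac{1}{\frac{154}{3} \frac{1}{9 + \frac{154}{3}} \left(1 + 18 i \sqrt{2} + 2 i \frac{154}{3} \sqrt{2}\right)} = \frac{1}{\frac{154}{3} \frac{1}{\frac{181}{3}} \left(1 + 18 i \sqrt{2} + \frac{308 i \sqrt{2}}{3}\right)} = \frac{1}{\frac{154}{3} \cdot \frac{3}{181} \left(1 + \frac{362 i \sqrt{2}}{3}\right)} = \frac{1}{\frac{154}{181} + \frac{308 i \sqrt{2}}{3}}$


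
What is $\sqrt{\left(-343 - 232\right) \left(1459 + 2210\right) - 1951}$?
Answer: $i \sqrt{2111626} \approx 1453.1 i$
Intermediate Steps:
$\sqrt{\left(-343 - 232\right) \left(1459 + 2210\right) - 1951} = \sqrt{\left(-575\right) 3669 - 1951} = \sqrt{-2109675 - 1951} = \sqrt{-2111626} = i \sqrt{2111626}$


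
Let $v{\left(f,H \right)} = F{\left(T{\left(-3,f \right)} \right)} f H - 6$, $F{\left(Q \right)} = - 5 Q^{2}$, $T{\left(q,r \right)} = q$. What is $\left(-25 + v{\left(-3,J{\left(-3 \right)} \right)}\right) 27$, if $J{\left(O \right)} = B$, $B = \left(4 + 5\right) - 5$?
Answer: $13743$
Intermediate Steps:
$B = 4$ ($B = 9 - 5 = 4$)
$J{\left(O \right)} = 4$
$v{\left(f,H \right)} = -6 - 45 H f$ ($v{\left(f,H \right)} = - 5 \left(-3\right)^{2} f H - 6 = \left(-5\right) 9 f H - 6 = - 45 f H - 6 = - 45 H f - 6 = -6 - 45 H f$)
$\left(-25 + v{\left(-3,J{\left(-3 \right)} \right)}\right) 27 = \left(-25 - \left(6 + 180 \left(-3\right)\right)\right) 27 = \left(-25 + \left(-6 + 540\right)\right) 27 = \left(-25 + 534\right) 27 = 509 \cdot 27 = 13743$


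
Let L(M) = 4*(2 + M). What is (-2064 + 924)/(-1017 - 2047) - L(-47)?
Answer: 138165/766 ≈ 180.37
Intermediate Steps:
L(M) = 8 + 4*M
(-2064 + 924)/(-1017 - 2047) - L(-47) = (-2064 + 924)/(-1017 - 2047) - (8 + 4*(-47)) = -1140/(-3064) - (8 - 188) = -1140*(-1/3064) - 1*(-180) = 285/766 + 180 = 138165/766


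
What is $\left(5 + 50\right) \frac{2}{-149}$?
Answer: $- \frac{110}{149} \approx -0.73825$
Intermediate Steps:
$\left(5 + 50\right) \frac{2}{-149} = 55 \cdot 2 \left(- \frac{1}{149}\right) = 55 \left(- \frac{2}{149}\right) = - \frac{110}{149}$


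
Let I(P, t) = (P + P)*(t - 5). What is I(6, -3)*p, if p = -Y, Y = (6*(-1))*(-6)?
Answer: 3456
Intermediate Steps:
I(P, t) = 2*P*(-5 + t) (I(P, t) = (2*P)*(-5 + t) = 2*P*(-5 + t))
Y = 36 (Y = -6*(-6) = 36)
p = -36 (p = -1*36 = -36)
I(6, -3)*p = (2*6*(-5 - 3))*(-36) = (2*6*(-8))*(-36) = -96*(-36) = 3456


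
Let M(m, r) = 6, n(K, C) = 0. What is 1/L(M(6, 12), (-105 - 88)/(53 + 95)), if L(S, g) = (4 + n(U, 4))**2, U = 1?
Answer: 1/16 ≈ 0.062500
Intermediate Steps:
L(S, g) = 16 (L(S, g) = (4 + 0)**2 = 4**2 = 16)
1/L(M(6, 12), (-105 - 88)/(53 + 95)) = 1/16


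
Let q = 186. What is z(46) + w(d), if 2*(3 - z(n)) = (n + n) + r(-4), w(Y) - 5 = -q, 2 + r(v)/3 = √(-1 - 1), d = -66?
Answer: -221 - 3*I*√2/2 ≈ -221.0 - 2.1213*I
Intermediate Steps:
r(v) = -6 + 3*I*√2 (r(v) = -6 + 3*√(-1 - 1) = -6 + 3*√(-2) = -6 + 3*(I*√2) = -6 + 3*I*√2)
w(Y) = -181 (w(Y) = 5 - 1*186 = 5 - 186 = -181)
z(n) = 6 - n - 3*I*√2/2 (z(n) = 3 - ((n + n) + (-6 + 3*I*√2))/2 = 3 - (2*n + (-6 + 3*I*√2))/2 = 3 - (-6 + 2*n + 3*I*√2)/2 = 3 + (3 - n - 3*I*√2/2) = 6 - n - 3*I*√2/2)
z(46) + w(d) = (6 - 1*46 - 3*I*√2/2) - 181 = (6 - 46 - 3*I*√2/2) - 181 = (-40 - 3*I*√2/2) - 181 = -221 - 3*I*√2/2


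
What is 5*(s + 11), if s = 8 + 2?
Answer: 105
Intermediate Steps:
s = 10
5*(s + 11) = 5*(10 + 11) = 5*21 = 105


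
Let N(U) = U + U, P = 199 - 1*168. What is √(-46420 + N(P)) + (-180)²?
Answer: 32400 + I*√46358 ≈ 32400.0 + 215.31*I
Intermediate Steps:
P = 31 (P = 199 - 168 = 31)
N(U) = 2*U
√(-46420 + N(P)) + (-180)² = √(-46420 + 2*31) + (-180)² = √(-46420 + 62) + 32400 = √(-46358) + 32400 = I*√46358 + 32400 = 32400 + I*√46358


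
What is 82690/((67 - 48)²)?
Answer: 82690/361 ≈ 229.06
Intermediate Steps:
82690/((67 - 48)²) = 82690/(19²) = 82690/361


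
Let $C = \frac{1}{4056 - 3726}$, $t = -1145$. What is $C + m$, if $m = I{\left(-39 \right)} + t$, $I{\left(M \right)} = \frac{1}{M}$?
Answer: $- \frac{4912147}{4290} \approx -1145.0$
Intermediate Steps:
$m = - \frac{44656}{39}$ ($m = \frac{1}{-39} - 1145 = - \frac{1}{39} - 1145 = - \frac{44656}{39} \approx -1145.0$)
$C = \frac{1}{330} \approx 0.0030303$
$C + m = \frac{1}{330} - \frac{44656}{39} = - \frac{4912147}{4290}$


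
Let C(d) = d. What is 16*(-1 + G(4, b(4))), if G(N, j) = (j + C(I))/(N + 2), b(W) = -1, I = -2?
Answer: -24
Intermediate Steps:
G(N, j) = (-2 + j)/(2 + N) (G(N, j) = (j - 2)/(N + 2) = (-2 + j)/(2 + N))
16*(-1 + G(4, b(4))) = 16*(-1 + (-2 - 1)/(2 + 4)) = 16*(-1 - 3/6) = 16*(-1 + (⅙)*(-3)) = 16*(-1 - ½) = 16*(-3/2) = -24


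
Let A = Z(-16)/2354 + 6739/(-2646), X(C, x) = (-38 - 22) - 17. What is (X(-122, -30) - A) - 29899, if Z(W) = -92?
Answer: -93347462273/3114342 ≈ -29973.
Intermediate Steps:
X(C, x) = -77 (X(C, x) = -60 - 17 = -77)
A = -8053519/3114342 (A = -92/2354 + 6739/(-2646) = -92*1/2354 + 6739*(-1/2646) = -46/1177 - 6739/2646 = -8053519/3114342 ≈ -2.5859)
(X(-122, -30) - A) - 29899 = (-77 - 1*(-8053519/3114342)) - 29899 = (-77 + 8053519/3114342) - 29899 = -231750815/3114342 - 29899 = -93347462273/3114342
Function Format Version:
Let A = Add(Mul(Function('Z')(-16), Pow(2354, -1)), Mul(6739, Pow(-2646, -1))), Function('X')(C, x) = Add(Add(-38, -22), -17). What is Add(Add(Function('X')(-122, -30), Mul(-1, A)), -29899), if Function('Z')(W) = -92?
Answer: Rational(-93347462273, 3114342) ≈ -29973.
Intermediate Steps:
Function('X')(C, x) = -77 (Function('X')(C, x) = Add(-60, -17) = -77)
A = Rational(-8053519, 3114342) (A = Add(Mul(-92, Pow(2354, -1)), Mul(6739, Pow(-2646, -1))) = Add(Mul(-92, Rational(1, 2354)), Mul(6739, Rational(-1, 2646))) = Add(Rational(-46, 1177), Rational(-6739, 2646)) = Rational(-8053519, 3114342) ≈ -2.5859)
Add(Add(Function('X')(-122, -30), Mul(-1, A)), -29899) = Add(Add(-77, Mul(-1, Rational(-8053519, 3114342))), -29899) = Add(Add(-77, Rational(8053519, 3114342)), -29899) = Add(Rational(-231750815, 3114342), -29899) = Rational(-93347462273, 3114342)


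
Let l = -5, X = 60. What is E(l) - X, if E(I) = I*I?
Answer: -35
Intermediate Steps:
E(I) = I**2
E(l) - X = (-5)**2 - 1*60 = 25 - 60 = -35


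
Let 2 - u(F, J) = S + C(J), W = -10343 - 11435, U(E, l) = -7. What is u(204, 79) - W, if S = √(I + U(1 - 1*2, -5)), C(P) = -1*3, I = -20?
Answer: 21783 - 3*I*√3 ≈ 21783.0 - 5.1962*I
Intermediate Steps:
W = -21778
C(P) = -3
S = 3*I*√3 (S = √(-20 - 7) = √(-27) = 3*I*√3 ≈ 5.1962*I)
u(F, J) = 5 - 3*I*√3 (u(F, J) = 2 - (3*I*√3 - 3) = 2 - (-3 + 3*I*√3) = 2 + (3 - 3*I*√3) = 5 - 3*I*√3)
u(204, 79) - W = (5 - 3*I*√3) - 1*(-21778) = (5 - 3*I*√3) + 21778 = 21783 - 3*I*√3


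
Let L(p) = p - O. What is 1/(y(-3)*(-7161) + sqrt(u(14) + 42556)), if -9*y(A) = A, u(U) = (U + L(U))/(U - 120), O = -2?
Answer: -126511/299726304 - 107*sqrt(10441)/299726304 ≈ -0.00045857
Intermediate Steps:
L(p) = 2 + p (L(p) = p - 1*(-2) = p + 2 = 2 + p)
u(U) = (2 + 2*U)/(-120 + U) (u(U) = (U + (2 + U))/(U - 120) = (2 + 2*U)/(-120 + U))
y(A) = -A/9
1/(y(-3)*(-7161) + sqrt(u(14) + 42556)) = 1/(-1/9*(-3)*(-7161) + sqrt(2*(1 + 14)/(-120 + 14) + 42556)) = 1/((1/3)*(-7161) + sqrt(2*15/(-106) + 42556)) = 1/(-2387 + sqrt(2*(-1/106)*15 + 42556)) = 1/(-2387 + sqrt(-15/53 + 42556)) = 1/(-2387 + sqrt(2255453/53)) = 1/(-2387 + 107*sqrt(10441)/53)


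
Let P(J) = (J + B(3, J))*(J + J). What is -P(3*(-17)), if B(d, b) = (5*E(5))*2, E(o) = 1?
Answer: -4182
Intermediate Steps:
B(d, b) = 10 (B(d, b) = (5*1)*2 = 5*2 = 10)
P(J) = 2*J*(10 + J) (P(J) = (J + 10)*(J + J) = (10 + J)*(2*J) = 2*J*(10 + J))
-P(3*(-17)) = -2*3*(-17)*(10 + 3*(-17)) = -2*(-51)*(10 - 51) = -2*(-51)*(-41) = -1*4182 = -4182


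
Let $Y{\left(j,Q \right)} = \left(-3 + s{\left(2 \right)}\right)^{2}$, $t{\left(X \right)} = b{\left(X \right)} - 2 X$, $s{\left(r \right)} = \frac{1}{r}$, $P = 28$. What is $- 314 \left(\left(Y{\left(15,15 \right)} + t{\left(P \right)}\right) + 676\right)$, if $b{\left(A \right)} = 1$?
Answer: $- \frac{393913}{2} \approx -1.9696 \cdot 10^{5}$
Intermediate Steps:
$t{\left(X \right)} = 1 - 2 X$
$Y{\left(j,Q \right)} = \frac{25}{4}$ ($Y{\left(j,Q \right)} = \left(-3 + \frac{1}{2}\right)^{2} = \left(- \frac{5}{2}\right)^{2} = \frac{25}{4}$)
$- 314 \left(\left(Y{\left(15,15 \right)} + t{\left(P \right)}\right) + 676\right) = - 314 \left(\left(\frac{25}{4} + \left(1 - 56\right)\right) + 676\right) = - 314 \left(\left(\frac{25}{4} - 55\right) + 676\right) = - 314 \left(- \frac{195}{4} + 676\right) = \left(-314\right) \frac{2509}{4} = - \frac{393913}{2}$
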